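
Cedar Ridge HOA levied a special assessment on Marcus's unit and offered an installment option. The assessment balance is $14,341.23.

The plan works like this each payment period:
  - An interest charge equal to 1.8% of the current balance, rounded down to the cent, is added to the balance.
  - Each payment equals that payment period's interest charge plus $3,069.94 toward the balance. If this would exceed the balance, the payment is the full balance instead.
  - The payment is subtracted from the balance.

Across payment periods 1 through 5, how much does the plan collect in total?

Payment period 1: opening $14,341.23; interest $258.14 → $14,599.37; payment $3,328.08; balance $11,271.29
Payment period 2: opening $11,271.29; interest $202.88 → $11,474.17; payment $3,272.82; balance $8,201.35
Payment period 3: opening $8,201.35; interest $147.62 → $8,348.97; payment $3,217.56; balance $5,131.41
Payment period 4: opening $5,131.41; interest $92.36 → $5,223.77; payment $3,162.30; balance $2,061.47
Payment period 5: opening $2,061.47; interest $37.10 → $2,098.57; payment $2,098.57; balance $0.00
Total paid: $15,079.33

$15,079.33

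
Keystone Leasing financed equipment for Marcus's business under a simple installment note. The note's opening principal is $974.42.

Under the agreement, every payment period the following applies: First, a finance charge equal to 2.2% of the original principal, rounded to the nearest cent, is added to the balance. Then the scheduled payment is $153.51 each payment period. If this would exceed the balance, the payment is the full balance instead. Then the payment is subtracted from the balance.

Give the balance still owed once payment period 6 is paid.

$182.00

Payment period 1: $974.42 +$21.44 interest = $995.86; pay $153.51 → $842.35
Payment period 2: $842.35 +$21.44 interest = $863.79; pay $153.51 → $710.28
Payment period 3: $710.28 +$21.44 interest = $731.72; pay $153.51 → $578.21
Payment period 4: $578.21 +$21.44 interest = $599.65; pay $153.51 → $446.14
Payment period 5: $446.14 +$21.44 interest = $467.58; pay $153.51 → $314.07
Payment period 6: $314.07 +$21.44 interest = $335.51; pay $153.51 → $182.00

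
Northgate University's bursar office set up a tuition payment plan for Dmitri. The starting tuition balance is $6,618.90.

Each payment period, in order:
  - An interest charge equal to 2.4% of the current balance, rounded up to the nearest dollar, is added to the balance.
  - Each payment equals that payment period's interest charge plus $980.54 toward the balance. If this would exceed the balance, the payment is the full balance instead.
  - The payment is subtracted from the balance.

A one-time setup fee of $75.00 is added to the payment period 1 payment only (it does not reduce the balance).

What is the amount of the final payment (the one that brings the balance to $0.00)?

$753.66

Payment period 1: $6,618.90 +$159.00 interest = $6,777.90; pay $1,139.54 (+ $75.00 fee) → $5,638.36
Payment period 2: $5,638.36 +$136.00 interest = $5,774.36; pay $1,116.54 → $4,657.82
Payment period 3: $4,657.82 +$112.00 interest = $4,769.82; pay $1,092.54 → $3,677.28
Payment period 4: $3,677.28 +$89.00 interest = $3,766.28; pay $1,069.54 → $2,696.74
Payment period 5: $2,696.74 +$65.00 interest = $2,761.74; pay $1,045.54 → $1,716.20
Payment period 6: $1,716.20 +$42.00 interest = $1,758.20; pay $1,022.54 → $735.66
Payment period 7: $735.66 +$18.00 interest = $753.66; pay $753.66 → $0.00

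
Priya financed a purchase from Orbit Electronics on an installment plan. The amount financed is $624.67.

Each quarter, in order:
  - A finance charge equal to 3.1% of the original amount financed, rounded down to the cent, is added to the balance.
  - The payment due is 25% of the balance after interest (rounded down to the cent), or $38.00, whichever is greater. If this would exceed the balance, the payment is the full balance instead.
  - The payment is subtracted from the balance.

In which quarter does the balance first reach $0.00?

15

Quarter 1: opening $624.67; interest $19.36 → $644.03; payment $161.00; balance $483.03
Quarter 2: opening $483.03; interest $19.36 → $502.39; payment $125.59; balance $376.80
Quarter 3: opening $376.80; interest $19.36 → $396.16; payment $99.04; balance $297.12
Quarter 4: opening $297.12; interest $19.36 → $316.48; payment $79.12; balance $237.36
Quarter 5: opening $237.36; interest $19.36 → $256.72; payment $64.18; balance $192.54
Quarter 6: opening $192.54; interest $19.36 → $211.90; payment $52.97; balance $158.93
Quarter 7: opening $158.93; interest $19.36 → $178.29; payment $44.57; balance $133.72
Quarter 8: opening $133.72; interest $19.36 → $153.08; payment $38.27; balance $114.81
Quarter 9: opening $114.81; interest $19.36 → $134.17; payment $38.00; balance $96.17
Quarter 10: opening $96.17; interest $19.36 → $115.53; payment $38.00; balance $77.53
Quarter 11: opening $77.53; interest $19.36 → $96.89; payment $38.00; balance $58.89
Quarter 12: opening $58.89; interest $19.36 → $78.25; payment $38.00; balance $40.25
Quarter 13: opening $40.25; interest $19.36 → $59.61; payment $38.00; balance $21.61
Quarter 14: opening $21.61; interest $19.36 → $40.97; payment $38.00; balance $2.97
Quarter 15: opening $2.97; interest $19.36 → $22.33; payment $22.33; balance $0.00
Balance reaches $0.00 in quarter 15.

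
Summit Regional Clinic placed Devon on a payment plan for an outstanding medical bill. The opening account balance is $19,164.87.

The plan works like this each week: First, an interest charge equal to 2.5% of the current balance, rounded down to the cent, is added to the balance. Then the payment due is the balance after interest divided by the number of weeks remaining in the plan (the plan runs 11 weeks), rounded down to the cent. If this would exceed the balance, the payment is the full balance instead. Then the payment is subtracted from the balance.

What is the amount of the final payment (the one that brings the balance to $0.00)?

$2,286.00

Week 1: opening $19,164.87; interest $479.12 → $19,643.99; payment $1,785.81; balance $17,858.18
Week 2: opening $17,858.18; interest $446.45 → $18,304.63; payment $1,830.46; balance $16,474.17
Week 3: opening $16,474.17; interest $411.85 → $16,886.02; payment $1,876.22; balance $15,009.80
Week 4: opening $15,009.80; interest $375.24 → $15,385.04; payment $1,923.13; balance $13,461.91
Week 5: opening $13,461.91; interest $336.54 → $13,798.45; payment $1,971.20; balance $11,827.25
Week 6: opening $11,827.25; interest $295.68 → $12,122.93; payment $2,020.48; balance $10,102.45
Week 7: opening $10,102.45; interest $252.56 → $10,355.01; payment $2,071.00; balance $8,284.01
Week 8: opening $8,284.01; interest $207.10 → $8,491.11; payment $2,122.77; balance $6,368.34
Week 9: opening $6,368.34; interest $159.20 → $6,527.54; payment $2,175.84; balance $4,351.70
Week 10: opening $4,351.70; interest $108.79 → $4,460.49; payment $2,230.24; balance $2,230.25
Week 11: opening $2,230.25; interest $55.75 → $2,286.00; payment $2,286.00; balance $0.00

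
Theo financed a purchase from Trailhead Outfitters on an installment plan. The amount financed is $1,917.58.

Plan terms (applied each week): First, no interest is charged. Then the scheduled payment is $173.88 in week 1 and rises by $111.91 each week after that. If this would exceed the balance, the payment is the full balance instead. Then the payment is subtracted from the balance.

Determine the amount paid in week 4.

$509.61

# | Opening | Payment | End bal
1 | $1,917.58 | $173.88 | $1,743.70
2 | $1,743.70 | $285.79 | $1,457.91
3 | $1,457.91 | $397.70 | $1,060.21
4 | $1,060.21 | $509.61 | $550.60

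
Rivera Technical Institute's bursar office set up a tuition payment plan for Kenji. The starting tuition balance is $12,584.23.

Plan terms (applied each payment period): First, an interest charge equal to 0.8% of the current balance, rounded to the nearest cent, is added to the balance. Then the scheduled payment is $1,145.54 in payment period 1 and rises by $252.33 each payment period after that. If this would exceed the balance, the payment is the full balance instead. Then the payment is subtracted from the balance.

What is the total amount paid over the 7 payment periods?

$13,039.82

Payment period 1: $12,584.23 +$100.67 interest = $12,684.90; pay $1,145.54 → $11,539.36
Payment period 2: $11,539.36 +$92.31 interest = $11,631.67; pay $1,397.87 → $10,233.80
Payment period 3: $10,233.80 +$81.87 interest = $10,315.67; pay $1,650.20 → $8,665.47
Payment period 4: $8,665.47 +$69.32 interest = $8,734.79; pay $1,902.53 → $6,832.26
Payment period 5: $6,832.26 +$54.66 interest = $6,886.92; pay $2,154.86 → $4,732.06
Payment period 6: $4,732.06 +$37.86 interest = $4,769.92; pay $2,407.19 → $2,362.73
Payment period 7: $2,362.73 +$18.90 interest = $2,381.63; pay $2,381.63 → $0.00
Total paid: $13,039.82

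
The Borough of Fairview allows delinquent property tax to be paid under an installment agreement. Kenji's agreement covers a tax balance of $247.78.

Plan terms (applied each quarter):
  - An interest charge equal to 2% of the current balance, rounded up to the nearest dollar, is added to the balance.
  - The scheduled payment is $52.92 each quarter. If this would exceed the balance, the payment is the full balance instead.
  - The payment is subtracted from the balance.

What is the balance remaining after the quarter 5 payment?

$1.18

Quarter 1: opening $247.78; interest $5.00 → $252.78; payment $52.92; balance $199.86
Quarter 2: opening $199.86; interest $4.00 → $203.86; payment $52.92; balance $150.94
Quarter 3: opening $150.94; interest $4.00 → $154.94; payment $52.92; balance $102.02
Quarter 4: opening $102.02; interest $3.00 → $105.02; payment $52.92; balance $52.10
Quarter 5: opening $52.10; interest $2.00 → $54.10; payment $52.92; balance $1.18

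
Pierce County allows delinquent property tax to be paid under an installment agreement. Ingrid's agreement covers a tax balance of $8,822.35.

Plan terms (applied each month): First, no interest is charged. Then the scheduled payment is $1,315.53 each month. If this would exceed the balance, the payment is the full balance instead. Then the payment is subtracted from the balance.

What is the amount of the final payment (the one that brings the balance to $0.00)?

Month 1: opening $8,822.35; payment $1,315.53; balance $7,506.82
Month 2: opening $7,506.82; payment $1,315.53; balance $6,191.29
Month 3: opening $6,191.29; payment $1,315.53; balance $4,875.76
Month 4: opening $4,875.76; payment $1,315.53; balance $3,560.23
Month 5: opening $3,560.23; payment $1,315.53; balance $2,244.70
Month 6: opening $2,244.70; payment $1,315.53; balance $929.17
Month 7: opening $929.17; payment $929.17; balance $0.00

$929.17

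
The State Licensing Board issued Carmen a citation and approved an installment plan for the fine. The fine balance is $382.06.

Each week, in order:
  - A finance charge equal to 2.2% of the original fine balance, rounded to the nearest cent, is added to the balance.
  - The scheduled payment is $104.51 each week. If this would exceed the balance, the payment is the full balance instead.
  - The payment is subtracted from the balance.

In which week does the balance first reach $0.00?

4

Week 1: $382.06 +$8.41 interest = $390.47; pay $104.51 → $285.96
Week 2: $285.96 +$8.41 interest = $294.37; pay $104.51 → $189.86
Week 3: $189.86 +$8.41 interest = $198.27; pay $104.51 → $93.76
Week 4: $93.76 +$8.41 interest = $102.17; pay $102.17 → $0.00
Balance reaches $0.00 in week 4.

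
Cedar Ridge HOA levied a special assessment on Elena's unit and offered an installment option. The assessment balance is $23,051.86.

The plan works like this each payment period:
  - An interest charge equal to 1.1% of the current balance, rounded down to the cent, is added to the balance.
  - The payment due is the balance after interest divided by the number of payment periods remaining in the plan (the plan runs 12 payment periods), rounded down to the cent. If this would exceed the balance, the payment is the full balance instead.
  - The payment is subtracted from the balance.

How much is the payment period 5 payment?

Payment period 1: opening $23,051.86; interest $253.57 → $23,305.43; payment $1,942.11; balance $21,363.32
Payment period 2: opening $21,363.32; interest $234.99 → $21,598.31; payment $1,963.48; balance $19,634.83
Payment period 3: opening $19,634.83; interest $215.98 → $19,850.81; payment $1,985.08; balance $17,865.73
Payment period 4: opening $17,865.73; interest $196.52 → $18,062.25; payment $2,006.91; balance $16,055.34
Payment period 5: opening $16,055.34; interest $176.60 → $16,231.94; payment $2,028.99; balance $14,202.95

$2,028.99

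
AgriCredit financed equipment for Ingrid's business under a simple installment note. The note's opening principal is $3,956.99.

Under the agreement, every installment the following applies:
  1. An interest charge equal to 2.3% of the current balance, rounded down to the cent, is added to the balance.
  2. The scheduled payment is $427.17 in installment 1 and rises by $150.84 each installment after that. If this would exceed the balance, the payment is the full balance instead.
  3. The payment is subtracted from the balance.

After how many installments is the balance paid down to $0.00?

Installment 1: $3,956.99 +$91.01 interest = $4,048.00; pay $427.17 → $3,620.83
Installment 2: $3,620.83 +$83.27 interest = $3,704.10; pay $578.01 → $3,126.09
Installment 3: $3,126.09 +$71.90 interest = $3,197.99; pay $728.85 → $2,469.14
Installment 4: $2,469.14 +$56.79 interest = $2,525.93; pay $879.69 → $1,646.24
Installment 5: $1,646.24 +$37.86 interest = $1,684.10; pay $1,030.53 → $653.57
Installment 6: $653.57 +$15.03 interest = $668.60; pay $668.60 → $0.00
Balance reaches $0.00 in installment 6.

6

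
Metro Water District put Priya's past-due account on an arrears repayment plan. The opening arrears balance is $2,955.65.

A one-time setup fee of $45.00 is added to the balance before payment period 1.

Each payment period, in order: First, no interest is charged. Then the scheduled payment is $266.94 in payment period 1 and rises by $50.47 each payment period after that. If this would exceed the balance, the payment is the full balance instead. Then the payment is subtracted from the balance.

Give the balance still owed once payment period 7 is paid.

$72.20

Payment period 1: opening $3,000.65; payment $266.94; balance $2,733.71
Payment period 2: opening $2,733.71; payment $317.41; balance $2,416.30
Payment period 3: opening $2,416.30; payment $367.88; balance $2,048.42
Payment period 4: opening $2,048.42; payment $418.35; balance $1,630.07
Payment period 5: opening $1,630.07; payment $468.82; balance $1,161.25
Payment period 6: opening $1,161.25; payment $519.29; balance $641.96
Payment period 7: opening $641.96; payment $569.76; balance $72.20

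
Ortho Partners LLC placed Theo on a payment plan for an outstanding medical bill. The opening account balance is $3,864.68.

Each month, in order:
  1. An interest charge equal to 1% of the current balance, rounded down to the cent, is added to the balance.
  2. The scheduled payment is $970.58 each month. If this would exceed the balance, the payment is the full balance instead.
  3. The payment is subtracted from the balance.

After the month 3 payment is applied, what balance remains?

$1,040.81

Month 1: $3,864.68 +$38.64 interest = $3,903.32; pay $970.58 → $2,932.74
Month 2: $2,932.74 +$29.32 interest = $2,962.06; pay $970.58 → $1,991.48
Month 3: $1,991.48 +$19.91 interest = $2,011.39; pay $970.58 → $1,040.81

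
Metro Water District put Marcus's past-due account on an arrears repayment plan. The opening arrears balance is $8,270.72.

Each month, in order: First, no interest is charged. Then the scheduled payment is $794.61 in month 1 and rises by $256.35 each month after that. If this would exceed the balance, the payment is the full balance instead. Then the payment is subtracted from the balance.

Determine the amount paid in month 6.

$1,734.17

Month 1: opening $8,270.72; payment $794.61; balance $7,476.11
Month 2: opening $7,476.11; payment $1,050.96; balance $6,425.15
Month 3: opening $6,425.15; payment $1,307.31; balance $5,117.84
Month 4: opening $5,117.84; payment $1,563.66; balance $3,554.18
Month 5: opening $3,554.18; payment $1,820.01; balance $1,734.17
Month 6: opening $1,734.17; payment $1,734.17; balance $0.00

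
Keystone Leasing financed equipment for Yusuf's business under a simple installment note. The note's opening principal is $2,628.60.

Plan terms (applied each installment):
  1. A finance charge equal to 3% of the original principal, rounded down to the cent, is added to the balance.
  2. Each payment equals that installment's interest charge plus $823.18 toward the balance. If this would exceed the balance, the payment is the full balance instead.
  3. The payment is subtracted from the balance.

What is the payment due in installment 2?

$902.03

Installment 1: $2,628.60 +$78.85 interest = $2,707.45; pay $902.03 → $1,805.42
Installment 2: $1,805.42 +$78.85 interest = $1,884.27; pay $902.03 → $982.24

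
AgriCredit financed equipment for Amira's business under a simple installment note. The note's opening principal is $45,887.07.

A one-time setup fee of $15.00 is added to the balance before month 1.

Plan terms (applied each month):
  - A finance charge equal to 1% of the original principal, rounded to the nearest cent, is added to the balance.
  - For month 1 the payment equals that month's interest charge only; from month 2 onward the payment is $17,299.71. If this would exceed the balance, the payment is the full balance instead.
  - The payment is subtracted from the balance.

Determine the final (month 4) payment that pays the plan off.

Month 1: opening $45,902.07; interest $458.87 → $46,360.94; payment $458.87; balance $45,902.07
Month 2: opening $45,902.07; interest $458.87 → $46,360.94; payment $17,299.71; balance $29,061.23
Month 3: opening $29,061.23; interest $458.87 → $29,520.10; payment $17,299.71; balance $12,220.39
Month 4: opening $12,220.39; interest $458.87 → $12,679.26; payment $12,679.26; balance $0.00

$12,679.26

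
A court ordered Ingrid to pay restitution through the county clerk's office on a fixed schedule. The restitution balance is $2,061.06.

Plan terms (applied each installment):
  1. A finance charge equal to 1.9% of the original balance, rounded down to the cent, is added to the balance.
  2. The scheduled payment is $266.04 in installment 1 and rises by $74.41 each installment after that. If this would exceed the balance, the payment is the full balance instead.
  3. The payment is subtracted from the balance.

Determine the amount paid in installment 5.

Installment 1: opening $2,061.06; interest $39.16 → $2,100.22; payment $266.04; balance $1,834.18
Installment 2: opening $1,834.18; interest $39.16 → $1,873.34; payment $340.45; balance $1,532.89
Installment 3: opening $1,532.89; interest $39.16 → $1,572.05; payment $414.86; balance $1,157.19
Installment 4: opening $1,157.19; interest $39.16 → $1,196.35; payment $489.27; balance $707.08
Installment 5: opening $707.08; interest $39.16 → $746.24; payment $563.68; balance $182.56

$563.68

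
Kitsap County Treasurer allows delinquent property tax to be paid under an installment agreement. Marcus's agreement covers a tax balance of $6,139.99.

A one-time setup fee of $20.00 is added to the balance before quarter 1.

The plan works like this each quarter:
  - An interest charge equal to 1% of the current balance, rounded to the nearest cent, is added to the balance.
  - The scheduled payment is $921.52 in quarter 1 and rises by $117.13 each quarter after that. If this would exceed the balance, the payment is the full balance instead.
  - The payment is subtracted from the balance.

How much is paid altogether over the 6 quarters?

$6,375.26

Quarter 1: $6,159.99 +$61.60 interest = $6,221.59; pay $921.52 → $5,300.07
Quarter 2: $5,300.07 +$53.00 interest = $5,353.07; pay $1,038.65 → $4,314.42
Quarter 3: $4,314.42 +$43.14 interest = $4,357.56; pay $1,155.78 → $3,201.78
Quarter 4: $3,201.78 +$32.02 interest = $3,233.80; pay $1,272.91 → $1,960.89
Quarter 5: $1,960.89 +$19.61 interest = $1,980.50; pay $1,390.04 → $590.46
Quarter 6: $590.46 +$5.90 interest = $596.36; pay $596.36 → $0.00
Total paid: $6,375.26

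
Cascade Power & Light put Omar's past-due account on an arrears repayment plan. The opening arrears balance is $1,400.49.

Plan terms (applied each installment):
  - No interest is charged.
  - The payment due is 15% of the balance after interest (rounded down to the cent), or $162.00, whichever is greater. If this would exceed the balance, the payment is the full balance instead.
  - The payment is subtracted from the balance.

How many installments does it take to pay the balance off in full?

9

Installment 1: $1,400.49 − $210.07 → $1,190.42
Installment 2: $1,190.42 − $178.56 → $1,011.86
Installment 3: $1,011.86 − $162.00 → $849.86
Installment 4: $849.86 − $162.00 → $687.86
Installment 5: $687.86 − $162.00 → $525.86
Installment 6: $525.86 − $162.00 → $363.86
Installment 7: $363.86 − $162.00 → $201.86
Installment 8: $201.86 − $162.00 → $39.86
Installment 9: $39.86 − $39.86 → $0.00
Balance reaches $0.00 in installment 9.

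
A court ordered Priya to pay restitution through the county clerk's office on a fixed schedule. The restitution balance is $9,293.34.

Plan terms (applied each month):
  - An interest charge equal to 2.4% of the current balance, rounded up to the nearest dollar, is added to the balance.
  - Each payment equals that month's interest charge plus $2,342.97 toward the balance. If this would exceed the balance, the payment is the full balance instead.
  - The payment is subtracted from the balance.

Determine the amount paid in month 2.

$2,509.97

Month 1: opening $9,293.34; interest $224.00 → $9,517.34; payment $2,566.97; balance $6,950.37
Month 2: opening $6,950.37; interest $167.00 → $7,117.37; payment $2,509.97; balance $4,607.40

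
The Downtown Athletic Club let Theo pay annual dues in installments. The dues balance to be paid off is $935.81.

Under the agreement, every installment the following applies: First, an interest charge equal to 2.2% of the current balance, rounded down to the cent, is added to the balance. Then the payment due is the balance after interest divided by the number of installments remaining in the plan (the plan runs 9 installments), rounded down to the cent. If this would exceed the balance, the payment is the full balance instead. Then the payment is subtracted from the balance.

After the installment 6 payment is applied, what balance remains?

Installment 1: $935.81 +$20.58 interest = $956.39; pay $106.26 → $850.13
Installment 2: $850.13 +$18.70 interest = $868.83; pay $108.60 → $760.23
Installment 3: $760.23 +$16.72 interest = $776.95; pay $110.99 → $665.96
Installment 4: $665.96 +$14.65 interest = $680.61; pay $113.43 → $567.18
Installment 5: $567.18 +$12.47 interest = $579.65; pay $115.93 → $463.72
Installment 6: $463.72 +$10.20 interest = $473.92; pay $118.48 → $355.44

$355.44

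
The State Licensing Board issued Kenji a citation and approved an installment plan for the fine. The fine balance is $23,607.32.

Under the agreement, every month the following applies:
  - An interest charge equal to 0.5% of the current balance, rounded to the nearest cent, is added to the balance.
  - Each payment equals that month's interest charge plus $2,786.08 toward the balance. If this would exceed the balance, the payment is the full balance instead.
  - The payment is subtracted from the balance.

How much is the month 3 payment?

$2,876.26

# | Opening | Interest | Payment | End bal
1 | $23,607.32 | $118.04 | $2,904.12 | $20,821.24
2 | $20,821.24 | $104.11 | $2,890.19 | $18,035.16
3 | $18,035.16 | $90.18 | $2,876.26 | $15,249.08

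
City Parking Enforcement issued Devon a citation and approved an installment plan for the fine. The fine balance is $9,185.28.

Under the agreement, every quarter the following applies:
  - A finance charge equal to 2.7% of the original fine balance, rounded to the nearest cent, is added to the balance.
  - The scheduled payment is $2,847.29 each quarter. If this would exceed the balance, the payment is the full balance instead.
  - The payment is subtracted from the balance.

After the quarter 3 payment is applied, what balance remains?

Quarter 1: $9,185.28 +$248.00 interest = $9,433.28; pay $2,847.29 → $6,585.99
Quarter 2: $6,585.99 +$248.00 interest = $6,833.99; pay $2,847.29 → $3,986.70
Quarter 3: $3,986.70 +$248.00 interest = $4,234.70; pay $2,847.29 → $1,387.41

$1,387.41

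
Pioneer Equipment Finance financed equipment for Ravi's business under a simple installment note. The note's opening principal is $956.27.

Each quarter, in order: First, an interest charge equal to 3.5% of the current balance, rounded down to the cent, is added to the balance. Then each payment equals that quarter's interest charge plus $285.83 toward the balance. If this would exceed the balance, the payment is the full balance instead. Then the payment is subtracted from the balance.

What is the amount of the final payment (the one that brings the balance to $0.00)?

$102.23

Quarter 1: opening $956.27; interest $33.46 → $989.73; payment $319.29; balance $670.44
Quarter 2: opening $670.44; interest $23.46 → $693.90; payment $309.29; balance $384.61
Quarter 3: opening $384.61; interest $13.46 → $398.07; payment $299.29; balance $98.78
Quarter 4: opening $98.78; interest $3.45 → $102.23; payment $102.23; balance $0.00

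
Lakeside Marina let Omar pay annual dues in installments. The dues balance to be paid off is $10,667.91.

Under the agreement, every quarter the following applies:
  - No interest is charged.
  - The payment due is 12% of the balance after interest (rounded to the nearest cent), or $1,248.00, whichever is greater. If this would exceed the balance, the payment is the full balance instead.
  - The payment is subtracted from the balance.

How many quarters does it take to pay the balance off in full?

Quarter 1: $10,667.91 − $1,280.15 → $9,387.76
Quarter 2: $9,387.76 − $1,248.00 → $8,139.76
Quarter 3: $8,139.76 − $1,248.00 → $6,891.76
Quarter 4: $6,891.76 − $1,248.00 → $5,643.76
Quarter 5: $5,643.76 − $1,248.00 → $4,395.76
Quarter 6: $4,395.76 − $1,248.00 → $3,147.76
Quarter 7: $3,147.76 − $1,248.00 → $1,899.76
Quarter 8: $1,899.76 − $1,248.00 → $651.76
Quarter 9: $651.76 − $651.76 → $0.00
Balance reaches $0.00 in quarter 9.

9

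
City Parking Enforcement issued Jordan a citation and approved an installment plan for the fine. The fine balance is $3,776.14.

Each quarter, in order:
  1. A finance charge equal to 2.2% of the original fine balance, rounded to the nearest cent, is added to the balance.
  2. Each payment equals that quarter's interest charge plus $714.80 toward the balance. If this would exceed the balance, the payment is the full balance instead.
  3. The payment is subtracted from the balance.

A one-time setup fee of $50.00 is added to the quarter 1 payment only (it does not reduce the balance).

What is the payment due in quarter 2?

$797.88

Quarter 1: opening $3,776.14; interest $83.08 → $3,859.22; payment $797.88 (+ $50.00 fee); balance $3,061.34
Quarter 2: opening $3,061.34; interest $83.08 → $3,144.42; payment $797.88; balance $2,346.54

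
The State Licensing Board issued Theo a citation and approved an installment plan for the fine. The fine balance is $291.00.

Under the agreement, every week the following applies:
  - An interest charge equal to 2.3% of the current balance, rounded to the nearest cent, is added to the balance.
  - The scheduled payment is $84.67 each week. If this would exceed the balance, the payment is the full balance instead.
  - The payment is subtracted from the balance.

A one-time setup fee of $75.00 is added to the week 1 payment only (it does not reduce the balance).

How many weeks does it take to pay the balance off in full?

# | Opening | Interest | Payment | Fee | End bal
1 | $291.00 | $6.69 | $84.67 | $75.00 | $213.02
2 | $213.02 | $4.90 | $84.67 | — | $133.25
3 | $133.25 | $3.06 | $84.67 | — | $51.64
4 | $51.64 | $1.19 | $52.83 | — | $0.00
Balance reaches $0.00 in week 4.

4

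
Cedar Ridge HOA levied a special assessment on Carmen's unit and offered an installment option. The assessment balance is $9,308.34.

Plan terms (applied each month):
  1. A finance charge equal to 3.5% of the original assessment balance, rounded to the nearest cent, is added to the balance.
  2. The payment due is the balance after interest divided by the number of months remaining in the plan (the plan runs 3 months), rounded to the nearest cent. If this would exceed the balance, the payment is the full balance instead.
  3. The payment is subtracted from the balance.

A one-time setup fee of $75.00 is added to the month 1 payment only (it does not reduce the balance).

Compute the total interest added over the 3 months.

Month 1: opening $9,308.34; interest $325.79 → $9,634.13; payment $3,211.38 (+ $75.00 fee); balance $6,422.75
Month 2: opening $6,422.75; interest $325.79 → $6,748.54; payment $3,374.27; balance $3,374.27
Month 3: opening $3,374.27; interest $325.79 → $3,700.06; payment $3,700.06; balance $0.00
Total interest: $325.79 + $325.79 + $325.79 = $977.37

$977.37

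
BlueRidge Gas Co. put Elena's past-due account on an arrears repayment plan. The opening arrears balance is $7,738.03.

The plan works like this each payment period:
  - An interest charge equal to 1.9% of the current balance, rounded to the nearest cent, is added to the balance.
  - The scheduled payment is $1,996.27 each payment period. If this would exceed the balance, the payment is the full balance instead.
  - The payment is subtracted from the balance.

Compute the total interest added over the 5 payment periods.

# | Opening | Interest | Payment | End bal
1 | $7,738.03 | $147.02 | $1,996.27 | $5,888.78
2 | $5,888.78 | $111.89 | $1,996.27 | $4,004.40
3 | $4,004.40 | $76.08 | $1,996.27 | $2,084.21
4 | $2,084.21 | $39.60 | $1,996.27 | $127.54
5 | $127.54 | $2.42 | $129.96 | $0.00
Total interest: $147.02 + $111.89 + $76.08 + $39.60 + $2.42 = $377.01

$377.01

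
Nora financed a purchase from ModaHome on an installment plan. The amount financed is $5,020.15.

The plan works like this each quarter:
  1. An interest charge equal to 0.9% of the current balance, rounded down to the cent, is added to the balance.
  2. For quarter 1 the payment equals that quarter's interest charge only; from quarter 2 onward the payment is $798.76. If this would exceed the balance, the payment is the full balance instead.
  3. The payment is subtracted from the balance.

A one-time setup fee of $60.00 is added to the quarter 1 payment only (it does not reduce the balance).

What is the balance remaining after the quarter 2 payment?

$4,266.57

Quarter 1: opening $5,020.15; interest $45.18 → $5,065.33; payment $45.18 (+ $60.00 fee); balance $5,020.15
Quarter 2: opening $5,020.15; interest $45.18 → $5,065.33; payment $798.76; balance $4,266.57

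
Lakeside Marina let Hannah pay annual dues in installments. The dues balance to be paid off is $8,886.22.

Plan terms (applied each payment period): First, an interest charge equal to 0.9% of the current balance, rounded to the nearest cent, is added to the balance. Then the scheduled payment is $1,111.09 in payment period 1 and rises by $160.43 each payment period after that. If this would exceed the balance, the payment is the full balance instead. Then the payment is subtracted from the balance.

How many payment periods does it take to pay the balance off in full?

7

# | Opening | Interest | Payment | End bal
1 | $8,886.22 | $79.98 | $1,111.09 | $7,855.11
2 | $7,855.11 | $70.70 | $1,271.52 | $6,654.29
3 | $6,654.29 | $59.89 | $1,431.95 | $5,282.23
4 | $5,282.23 | $47.54 | $1,592.38 | $3,737.39
5 | $3,737.39 | $33.64 | $1,752.81 | $2,018.22
6 | $2,018.22 | $18.16 | $1,913.24 | $123.14
7 | $123.14 | $1.11 | $124.25 | $0.00
Balance reaches $0.00 in payment period 7.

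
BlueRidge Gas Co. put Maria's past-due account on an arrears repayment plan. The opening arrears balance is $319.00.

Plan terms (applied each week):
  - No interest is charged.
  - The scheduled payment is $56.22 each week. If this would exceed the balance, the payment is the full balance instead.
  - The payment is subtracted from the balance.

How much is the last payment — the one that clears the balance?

$37.90

Week 1: opening $319.00; payment $56.22; balance $262.78
Week 2: opening $262.78; payment $56.22; balance $206.56
Week 3: opening $206.56; payment $56.22; balance $150.34
Week 4: opening $150.34; payment $56.22; balance $94.12
Week 5: opening $94.12; payment $56.22; balance $37.90
Week 6: opening $37.90; payment $37.90; balance $0.00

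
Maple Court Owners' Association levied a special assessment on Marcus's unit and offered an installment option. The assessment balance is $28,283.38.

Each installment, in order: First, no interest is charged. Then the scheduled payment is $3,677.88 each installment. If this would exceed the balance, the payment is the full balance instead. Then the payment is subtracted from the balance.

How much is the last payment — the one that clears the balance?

$2,538.22

Installment 1: $28,283.38 − $3,677.88 → $24,605.50
Installment 2: $24,605.50 − $3,677.88 → $20,927.62
Installment 3: $20,927.62 − $3,677.88 → $17,249.74
Installment 4: $17,249.74 − $3,677.88 → $13,571.86
Installment 5: $13,571.86 − $3,677.88 → $9,893.98
Installment 6: $9,893.98 − $3,677.88 → $6,216.10
Installment 7: $6,216.10 − $3,677.88 → $2,538.22
Installment 8: $2,538.22 − $2,538.22 → $0.00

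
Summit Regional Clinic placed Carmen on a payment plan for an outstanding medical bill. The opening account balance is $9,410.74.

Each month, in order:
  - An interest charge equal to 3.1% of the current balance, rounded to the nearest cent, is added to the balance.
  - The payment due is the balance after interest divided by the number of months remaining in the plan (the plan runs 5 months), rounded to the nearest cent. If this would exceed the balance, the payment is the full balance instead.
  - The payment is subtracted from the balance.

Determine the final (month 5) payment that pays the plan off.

# | Opening | Interest | Payment | End bal
1 | $9,410.74 | $291.73 | $1,940.49 | $7,761.98
2 | $7,761.98 | $240.62 | $2,000.65 | $6,001.95
3 | $6,001.95 | $186.06 | $2,062.67 | $4,125.34
4 | $4,125.34 | $127.89 | $2,126.62 | $2,126.61
5 | $2,126.61 | $65.92 | $2,192.53 | $0.00

$2,192.53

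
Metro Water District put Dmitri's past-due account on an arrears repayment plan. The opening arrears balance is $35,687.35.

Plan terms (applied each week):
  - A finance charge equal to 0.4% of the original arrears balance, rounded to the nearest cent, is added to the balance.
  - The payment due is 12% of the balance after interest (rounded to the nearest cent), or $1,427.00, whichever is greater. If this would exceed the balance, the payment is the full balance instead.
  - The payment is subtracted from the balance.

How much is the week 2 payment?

$3,800.79

Week 1: opening $35,687.35; interest $142.75 → $35,830.10; payment $4,299.61; balance $31,530.49
Week 2: opening $31,530.49; interest $142.75 → $31,673.24; payment $3,800.79; balance $27,872.45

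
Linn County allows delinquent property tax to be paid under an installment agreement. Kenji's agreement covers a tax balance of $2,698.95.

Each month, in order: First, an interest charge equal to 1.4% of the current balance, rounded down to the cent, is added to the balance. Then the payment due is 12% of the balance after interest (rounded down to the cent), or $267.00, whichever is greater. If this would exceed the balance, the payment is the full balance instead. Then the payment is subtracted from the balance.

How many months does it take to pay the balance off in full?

# | Opening | Interest | Payment | End bal
1 | $2,698.95 | $37.78 | $328.40 | $2,408.33
2 | $2,408.33 | $33.71 | $293.04 | $2,149.00
3 | $2,149.00 | $30.08 | $267.00 | $1,912.08
4 | $1,912.08 | $26.76 | $267.00 | $1,671.84
5 | $1,671.84 | $23.40 | $267.00 | $1,428.24
6 | $1,428.24 | $19.99 | $267.00 | $1,181.23
7 | $1,181.23 | $16.53 | $267.00 | $930.76
8 | $930.76 | $13.03 | $267.00 | $676.79
9 | $676.79 | $9.47 | $267.00 | $419.26
10 | $419.26 | $5.86 | $267.00 | $158.12
11 | $158.12 | $2.21 | $160.33 | $0.00
Balance reaches $0.00 in month 11.

11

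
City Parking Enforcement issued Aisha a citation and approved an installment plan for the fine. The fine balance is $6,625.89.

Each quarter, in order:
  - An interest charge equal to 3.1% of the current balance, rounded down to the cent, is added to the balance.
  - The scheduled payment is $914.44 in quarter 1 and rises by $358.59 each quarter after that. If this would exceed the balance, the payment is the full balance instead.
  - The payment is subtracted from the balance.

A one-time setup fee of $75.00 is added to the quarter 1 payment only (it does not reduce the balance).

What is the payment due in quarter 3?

Quarter 1: opening $6,625.89; interest $205.40 → $6,831.29; payment $914.44 (+ $75.00 fee); balance $5,916.85
Quarter 2: opening $5,916.85; interest $183.42 → $6,100.27; payment $1,273.03; balance $4,827.24
Quarter 3: opening $4,827.24; interest $149.64 → $4,976.88; payment $1,631.62; balance $3,345.26

$1,631.62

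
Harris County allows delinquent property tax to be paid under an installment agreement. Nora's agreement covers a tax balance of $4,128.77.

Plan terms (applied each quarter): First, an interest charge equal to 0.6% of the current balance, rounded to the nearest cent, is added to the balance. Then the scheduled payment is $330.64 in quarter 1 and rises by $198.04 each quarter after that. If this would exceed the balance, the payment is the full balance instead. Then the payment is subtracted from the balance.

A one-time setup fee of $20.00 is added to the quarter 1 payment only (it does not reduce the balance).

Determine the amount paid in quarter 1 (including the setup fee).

$350.64

# | Opening | Interest | Payment | Fee | End bal
1 | $4,128.77 | $24.77 | $330.64 | $20.00 | $3,822.90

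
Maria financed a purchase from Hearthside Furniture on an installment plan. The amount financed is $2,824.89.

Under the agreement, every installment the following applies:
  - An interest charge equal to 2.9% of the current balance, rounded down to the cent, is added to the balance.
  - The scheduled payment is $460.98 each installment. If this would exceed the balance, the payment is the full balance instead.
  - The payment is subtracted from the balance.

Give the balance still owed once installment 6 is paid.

$379.10

Installment 1: opening $2,824.89; interest $81.92 → $2,906.81; payment $460.98; balance $2,445.83
Installment 2: opening $2,445.83; interest $70.92 → $2,516.75; payment $460.98; balance $2,055.77
Installment 3: opening $2,055.77; interest $59.61 → $2,115.38; payment $460.98; balance $1,654.40
Installment 4: opening $1,654.40; interest $47.97 → $1,702.37; payment $460.98; balance $1,241.39
Installment 5: opening $1,241.39; interest $36.00 → $1,277.39; payment $460.98; balance $816.41
Installment 6: opening $816.41; interest $23.67 → $840.08; payment $460.98; balance $379.10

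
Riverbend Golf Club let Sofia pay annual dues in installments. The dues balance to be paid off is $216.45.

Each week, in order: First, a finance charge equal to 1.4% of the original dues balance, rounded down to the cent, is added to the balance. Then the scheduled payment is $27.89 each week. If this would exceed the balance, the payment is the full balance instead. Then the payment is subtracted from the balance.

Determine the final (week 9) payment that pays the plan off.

Week 1: $216.45 +$3.03 interest = $219.48; pay $27.89 → $191.59
Week 2: $191.59 +$3.03 interest = $194.62; pay $27.89 → $166.73
Week 3: $166.73 +$3.03 interest = $169.76; pay $27.89 → $141.87
Week 4: $141.87 +$3.03 interest = $144.90; pay $27.89 → $117.01
Week 5: $117.01 +$3.03 interest = $120.04; pay $27.89 → $92.15
Week 6: $92.15 +$3.03 interest = $95.18; pay $27.89 → $67.29
Week 7: $67.29 +$3.03 interest = $70.32; pay $27.89 → $42.43
Week 8: $42.43 +$3.03 interest = $45.46; pay $27.89 → $17.57
Week 9: $17.57 +$3.03 interest = $20.60; pay $20.60 → $0.00

$20.60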